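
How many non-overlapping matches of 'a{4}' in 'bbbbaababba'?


Pattern 'a{4}' matches exactly 4 consecutive a's (greedy, non-overlapping).
String: 'bbbbaababba'
Scanning for runs of a's:
  Run at pos 4: 'aa' (length 2) -> 0 match(es)
  Run at pos 7: 'a' (length 1) -> 0 match(es)
  Run at pos 10: 'a' (length 1) -> 0 match(es)
Matches found: []
Total: 0

0


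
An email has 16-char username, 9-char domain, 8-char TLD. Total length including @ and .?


An email address has format: username@domain.tld
Username length: 16
'@' character: 1
Domain length: 9
'.' character: 1
TLD length: 8
Total = 16 + 1 + 9 + 1 + 8 = 35

35


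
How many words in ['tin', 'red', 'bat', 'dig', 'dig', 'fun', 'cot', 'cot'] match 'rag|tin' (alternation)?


Alternation 'rag|tin' matches either 'rag' or 'tin'.
Checking each word:
  'tin' -> MATCH
  'red' -> no
  'bat' -> no
  'dig' -> no
  'dig' -> no
  'fun' -> no
  'cot' -> no
  'cot' -> no
Matches: ['tin']
Count: 1

1


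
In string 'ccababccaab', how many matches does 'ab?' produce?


Pattern 'ab?' matches 'a' optionally followed by 'b'.
String: 'ccababccaab'
Scanning left to right for 'a' then checking next char:
  Match 1: 'ab' (a followed by b)
  Match 2: 'ab' (a followed by b)
  Match 3: 'a' (a not followed by b)
  Match 4: 'ab' (a followed by b)
Total matches: 4

4


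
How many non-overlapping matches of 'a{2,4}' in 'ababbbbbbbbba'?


Pattern 'a{2,4}' matches between 2 and 4 consecutive a's (greedy).
String: 'ababbbbbbbbba'
Finding runs of a's and applying greedy matching:
  Run at pos 0: 'a' (length 1)
  Run at pos 2: 'a' (length 1)
  Run at pos 12: 'a' (length 1)
Matches: []
Count: 0

0


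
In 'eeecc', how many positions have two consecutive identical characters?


Looking for consecutive identical characters in 'eeecc':
  pos 0-1: 'e' vs 'e' -> MATCH ('ee')
  pos 1-2: 'e' vs 'e' -> MATCH ('ee')
  pos 2-3: 'e' vs 'c' -> different
  pos 3-4: 'c' vs 'c' -> MATCH ('cc')
Consecutive identical pairs: ['ee', 'ee', 'cc']
Count: 3

3


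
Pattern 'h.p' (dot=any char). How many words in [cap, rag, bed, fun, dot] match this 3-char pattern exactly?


Pattern 'h.p' means: starts with 'h', any single char, ends with 'p'.
Checking each word (must be exactly 3 chars):
  'cap' (len=3): no
  'rag' (len=3): no
  'bed' (len=3): no
  'fun' (len=3): no
  'dot' (len=3): no
Matching words: []
Total: 0

0


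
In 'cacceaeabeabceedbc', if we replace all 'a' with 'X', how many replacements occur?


re.sub('a', 'X', text) replaces every occurrence of 'a' with 'X'.
Text: 'cacceaeabeabceedbc'
Scanning for 'a':
  pos 1: 'a' -> replacement #1
  pos 5: 'a' -> replacement #2
  pos 7: 'a' -> replacement #3
  pos 10: 'a' -> replacement #4
Total replacements: 4

4


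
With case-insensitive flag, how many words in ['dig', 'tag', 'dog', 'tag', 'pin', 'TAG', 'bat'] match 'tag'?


Case-insensitive matching: compare each word's lowercase form to 'tag'.
  'dig' -> lower='dig' -> no
  'tag' -> lower='tag' -> MATCH
  'dog' -> lower='dog' -> no
  'tag' -> lower='tag' -> MATCH
  'pin' -> lower='pin' -> no
  'TAG' -> lower='tag' -> MATCH
  'bat' -> lower='bat' -> no
Matches: ['tag', 'tag', 'TAG']
Count: 3

3


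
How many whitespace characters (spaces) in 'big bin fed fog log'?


\s matches whitespace characters (spaces, tabs, etc.).
Text: 'big bin fed fog log'
This text has 5 words separated by spaces.
Number of spaces = number of words - 1 = 5 - 1 = 4

4


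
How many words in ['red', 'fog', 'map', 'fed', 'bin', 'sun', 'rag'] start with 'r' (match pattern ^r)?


Pattern ^r anchors to start of word. Check which words begin with 'r':
  'red' -> MATCH (starts with 'r')
  'fog' -> no
  'map' -> no
  'fed' -> no
  'bin' -> no
  'sun' -> no
  'rag' -> MATCH (starts with 'r')
Matching words: ['red', 'rag']
Count: 2

2


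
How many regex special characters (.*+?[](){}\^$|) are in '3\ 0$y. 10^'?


Regex special characters are: . * + ? [ ] ( ) { } \ ^ $ |
Scanning '3\ 0$y. 10^':
  pos 1: '\' -> SPECIAL
  pos 4: '$' -> SPECIAL
  pos 6: '.' -> SPECIAL
  pos 10: '^' -> SPECIAL
Special chars found: ['\\', '$', '.', '^']
Total: 4

4


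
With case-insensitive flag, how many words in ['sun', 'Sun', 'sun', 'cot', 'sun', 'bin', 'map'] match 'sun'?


Case-insensitive matching: compare each word's lowercase form to 'sun'.
  'sun' -> lower='sun' -> MATCH
  'Sun' -> lower='sun' -> MATCH
  'sun' -> lower='sun' -> MATCH
  'cot' -> lower='cot' -> no
  'sun' -> lower='sun' -> MATCH
  'bin' -> lower='bin' -> no
  'map' -> lower='map' -> no
Matches: ['sun', 'Sun', 'sun', 'sun']
Count: 4

4


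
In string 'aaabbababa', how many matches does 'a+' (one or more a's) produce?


Pattern 'a+' matches one or more consecutive a's.
String: 'aaabbababa'
Scanning for runs of a:
  Match 1: 'aaa' (length 3)
  Match 2: 'a' (length 1)
  Match 3: 'a' (length 1)
  Match 4: 'a' (length 1)
Total matches: 4

4


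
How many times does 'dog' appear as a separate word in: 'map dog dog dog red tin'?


Scanning each word for exact match 'dog':
  Word 1: 'map' -> no
  Word 2: 'dog' -> MATCH
  Word 3: 'dog' -> MATCH
  Word 4: 'dog' -> MATCH
  Word 5: 'red' -> no
  Word 6: 'tin' -> no
Total matches: 3

3


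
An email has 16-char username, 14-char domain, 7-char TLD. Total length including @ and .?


An email address has format: username@domain.tld
Username length: 16
'@' character: 1
Domain length: 14
'.' character: 1
TLD length: 7
Total = 16 + 1 + 14 + 1 + 7 = 39

39


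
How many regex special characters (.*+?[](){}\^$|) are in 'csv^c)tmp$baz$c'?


Regex special characters are: . * + ? [ ] ( ) { } \ ^ $ |
Scanning 'csv^c)tmp$baz$c':
  pos 3: '^' -> SPECIAL
  pos 5: ')' -> SPECIAL
  pos 9: '$' -> SPECIAL
  pos 13: '$' -> SPECIAL
Special chars found: ['^', ')', '$', '$']
Total: 4

4


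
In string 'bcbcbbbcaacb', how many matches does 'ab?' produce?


Pattern 'ab?' matches 'a' optionally followed by 'b'.
String: 'bcbcbbbcaacb'
Scanning left to right for 'a' then checking next char:
  Match 1: 'a' (a not followed by b)
  Match 2: 'a' (a not followed by b)
Total matches: 2

2


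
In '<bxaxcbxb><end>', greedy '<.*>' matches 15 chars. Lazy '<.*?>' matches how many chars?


Greedy '<.*>' tries to match as MUCH as possible.
Lazy '<.*?>' tries to match as LITTLE as possible.

String: '<bxaxcbxb><end>'
Greedy '<.*>' starts at first '<' and extends to the LAST '>': '<bxaxcbxb><end>' (15 chars)
Lazy '<.*?>' starts at first '<' and stops at the FIRST '>': '<bxaxcbxb>' (10 chars)

10


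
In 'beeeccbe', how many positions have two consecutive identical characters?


Looking for consecutive identical characters in 'beeeccbe':
  pos 0-1: 'b' vs 'e' -> different
  pos 1-2: 'e' vs 'e' -> MATCH ('ee')
  pos 2-3: 'e' vs 'e' -> MATCH ('ee')
  pos 3-4: 'e' vs 'c' -> different
  pos 4-5: 'c' vs 'c' -> MATCH ('cc')
  pos 5-6: 'c' vs 'b' -> different
  pos 6-7: 'b' vs 'e' -> different
Consecutive identical pairs: ['ee', 'ee', 'cc']
Count: 3

3


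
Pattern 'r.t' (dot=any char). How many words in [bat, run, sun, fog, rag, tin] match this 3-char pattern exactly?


Pattern 'r.t' means: starts with 'r', any single char, ends with 't'.
Checking each word (must be exactly 3 chars):
  'bat' (len=3): no
  'run' (len=3): no
  'sun' (len=3): no
  'fog' (len=3): no
  'rag' (len=3): no
  'tin' (len=3): no
Matching words: []
Total: 0

0


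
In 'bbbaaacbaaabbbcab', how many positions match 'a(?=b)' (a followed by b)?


Lookahead 'a(?=b)' matches 'a' only when followed by 'b'.
String: 'bbbaaacbaaabbbcab'
Checking each position where char is 'a':
  pos 3: 'a' -> no (next='a')
  pos 4: 'a' -> no (next='a')
  pos 5: 'a' -> no (next='c')
  pos 8: 'a' -> no (next='a')
  pos 9: 'a' -> no (next='a')
  pos 10: 'a' -> MATCH (next='b')
  pos 15: 'a' -> MATCH (next='b')
Matching positions: [10, 15]
Count: 2

2


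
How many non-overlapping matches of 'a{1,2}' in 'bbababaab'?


Pattern 'a{1,2}' matches between 1 and 2 consecutive a's (greedy).
String: 'bbababaab'
Finding runs of a's and applying greedy matching:
  Run at pos 2: 'a' (length 1)
  Run at pos 4: 'a' (length 1)
  Run at pos 6: 'aa' (length 2)
Matches: ['a', 'a', 'aa']
Count: 3

3


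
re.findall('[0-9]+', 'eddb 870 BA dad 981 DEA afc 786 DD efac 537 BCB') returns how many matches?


Pattern '[0-9]+' finds one or more digits.
Text: 'eddb 870 BA dad 981 DEA afc 786 DD efac 537 BCB'
Scanning for matches:
  Match 1: '870'
  Match 2: '981'
  Match 3: '786'
  Match 4: '537'
Total matches: 4

4


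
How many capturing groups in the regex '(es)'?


To count capturing groups, count each '(' that starts a group.
Pattern: '(es)'
Walking through the pattern:
  Position 0: '(' -> group #1
Total capturing groups: 1

1


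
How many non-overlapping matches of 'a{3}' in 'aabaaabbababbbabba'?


Pattern 'a{3}' matches exactly 3 consecutive a's (greedy, non-overlapping).
String: 'aabaaabbababbbabba'
Scanning for runs of a's:
  Run at pos 0: 'aa' (length 2) -> 0 match(es)
  Run at pos 3: 'aaa' (length 3) -> 1 match(es)
  Run at pos 8: 'a' (length 1) -> 0 match(es)
  Run at pos 10: 'a' (length 1) -> 0 match(es)
  Run at pos 14: 'a' (length 1) -> 0 match(es)
  Run at pos 17: 'a' (length 1) -> 0 match(es)
Matches found: ['aaa']
Total: 1

1


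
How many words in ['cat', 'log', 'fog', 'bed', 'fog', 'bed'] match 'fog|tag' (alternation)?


Alternation 'fog|tag' matches either 'fog' or 'tag'.
Checking each word:
  'cat' -> no
  'log' -> no
  'fog' -> MATCH
  'bed' -> no
  'fog' -> MATCH
  'bed' -> no
Matches: ['fog', 'fog']
Count: 2

2


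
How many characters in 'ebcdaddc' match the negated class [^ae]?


Negated class [^ae] matches any char NOT in {a, e}
Scanning 'ebcdaddc':
  pos 0: 'e' -> no (excluded)
  pos 1: 'b' -> MATCH
  pos 2: 'c' -> MATCH
  pos 3: 'd' -> MATCH
  pos 4: 'a' -> no (excluded)
  pos 5: 'd' -> MATCH
  pos 6: 'd' -> MATCH
  pos 7: 'c' -> MATCH
Total matches: 6

6


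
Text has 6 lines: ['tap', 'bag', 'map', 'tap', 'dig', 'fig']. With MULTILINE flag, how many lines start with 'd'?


With MULTILINE flag, ^ matches the start of each line.
Lines: ['tap', 'bag', 'map', 'tap', 'dig', 'fig']
Checking which lines start with 'd':
  Line 1: 'tap' -> no
  Line 2: 'bag' -> no
  Line 3: 'map' -> no
  Line 4: 'tap' -> no
  Line 5: 'dig' -> MATCH
  Line 6: 'fig' -> no
Matching lines: ['dig']
Count: 1

1


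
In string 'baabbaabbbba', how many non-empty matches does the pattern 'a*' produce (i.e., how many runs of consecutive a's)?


Pattern 'a*' matches zero or more a's. We want non-empty runs of consecutive a's.
String: 'baabbaabbbba'
Walking through the string to find runs of a's:
  Run 1: positions 1-2 -> 'aa'
  Run 2: positions 5-6 -> 'aa'
  Run 3: positions 11-11 -> 'a'
Non-empty runs found: ['aa', 'aa', 'a']
Count: 3

3


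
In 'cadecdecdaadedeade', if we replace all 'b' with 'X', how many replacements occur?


re.sub('b', 'X', text) replaces every occurrence of 'b' with 'X'.
Text: 'cadecdecdaadedeade'
Scanning for 'b':
Total replacements: 0

0


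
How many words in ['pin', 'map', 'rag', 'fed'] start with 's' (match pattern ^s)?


Pattern ^s anchors to start of word. Check which words begin with 's':
  'pin' -> no
  'map' -> no
  'rag' -> no
  'fed' -> no
Matching words: []
Count: 0

0


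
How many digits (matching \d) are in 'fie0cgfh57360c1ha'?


\d matches any digit 0-9.
Scanning 'fie0cgfh57360c1ha':
  pos 3: '0' -> DIGIT
  pos 8: '5' -> DIGIT
  pos 9: '7' -> DIGIT
  pos 10: '3' -> DIGIT
  pos 11: '6' -> DIGIT
  pos 12: '0' -> DIGIT
  pos 14: '1' -> DIGIT
Digits found: ['0', '5', '7', '3', '6', '0', '1']
Total: 7

7


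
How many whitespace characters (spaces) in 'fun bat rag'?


\s matches whitespace characters (spaces, tabs, etc.).
Text: 'fun bat rag'
This text has 3 words separated by spaces.
Number of spaces = number of words - 1 = 3 - 1 = 2

2


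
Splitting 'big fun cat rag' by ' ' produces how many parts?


Splitting by ' ' breaks the string at each occurrence of the separator.
Text: 'big fun cat rag'
Parts after split:
  Part 1: 'big'
  Part 2: 'fun'
  Part 3: 'cat'
  Part 4: 'rag'
Total parts: 4

4


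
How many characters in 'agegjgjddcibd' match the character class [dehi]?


Character class [dehi] matches any of: {d, e, h, i}
Scanning string 'agegjgjddcibd' character by character:
  pos 0: 'a' -> no
  pos 1: 'g' -> no
  pos 2: 'e' -> MATCH
  pos 3: 'g' -> no
  pos 4: 'j' -> no
  pos 5: 'g' -> no
  pos 6: 'j' -> no
  pos 7: 'd' -> MATCH
  pos 8: 'd' -> MATCH
  pos 9: 'c' -> no
  pos 10: 'i' -> MATCH
  pos 11: 'b' -> no
  pos 12: 'd' -> MATCH
Total matches: 5

5


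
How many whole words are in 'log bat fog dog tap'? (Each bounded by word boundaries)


Word boundaries (\b) mark the start/end of each word.
Text: 'log bat fog dog tap'
Splitting by whitespace:
  Word 1: 'log'
  Word 2: 'bat'
  Word 3: 'fog'
  Word 4: 'dog'
  Word 5: 'tap'
Total whole words: 5

5


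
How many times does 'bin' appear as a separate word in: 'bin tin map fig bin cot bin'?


Scanning each word for exact match 'bin':
  Word 1: 'bin' -> MATCH
  Word 2: 'tin' -> no
  Word 3: 'map' -> no
  Word 4: 'fig' -> no
  Word 5: 'bin' -> MATCH
  Word 6: 'cot' -> no
  Word 7: 'bin' -> MATCH
Total matches: 3

3


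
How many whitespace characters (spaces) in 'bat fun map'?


\s matches whitespace characters (spaces, tabs, etc.).
Text: 'bat fun map'
This text has 3 words separated by spaces.
Number of spaces = number of words - 1 = 3 - 1 = 2

2


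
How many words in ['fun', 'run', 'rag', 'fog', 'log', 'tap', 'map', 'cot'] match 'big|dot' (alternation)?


Alternation 'big|dot' matches either 'big' or 'dot'.
Checking each word:
  'fun' -> no
  'run' -> no
  'rag' -> no
  'fog' -> no
  'log' -> no
  'tap' -> no
  'map' -> no
  'cot' -> no
Matches: []
Count: 0

0


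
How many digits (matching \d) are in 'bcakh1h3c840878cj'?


\d matches any digit 0-9.
Scanning 'bcakh1h3c840878cj':
  pos 5: '1' -> DIGIT
  pos 7: '3' -> DIGIT
  pos 9: '8' -> DIGIT
  pos 10: '4' -> DIGIT
  pos 11: '0' -> DIGIT
  pos 12: '8' -> DIGIT
  pos 13: '7' -> DIGIT
  pos 14: '8' -> DIGIT
Digits found: ['1', '3', '8', '4', '0', '8', '7', '8']
Total: 8

8


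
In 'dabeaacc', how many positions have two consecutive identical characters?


Looking for consecutive identical characters in 'dabeaacc':
  pos 0-1: 'd' vs 'a' -> different
  pos 1-2: 'a' vs 'b' -> different
  pos 2-3: 'b' vs 'e' -> different
  pos 3-4: 'e' vs 'a' -> different
  pos 4-5: 'a' vs 'a' -> MATCH ('aa')
  pos 5-6: 'a' vs 'c' -> different
  pos 6-7: 'c' vs 'c' -> MATCH ('cc')
Consecutive identical pairs: ['aa', 'cc']
Count: 2

2


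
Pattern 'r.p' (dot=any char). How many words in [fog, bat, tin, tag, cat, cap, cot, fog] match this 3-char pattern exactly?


Pattern 'r.p' means: starts with 'r', any single char, ends with 'p'.
Checking each word (must be exactly 3 chars):
  'fog' (len=3): no
  'bat' (len=3): no
  'tin' (len=3): no
  'tag' (len=3): no
  'cat' (len=3): no
  'cap' (len=3): no
  'cot' (len=3): no
  'fog' (len=3): no
Matching words: []
Total: 0

0


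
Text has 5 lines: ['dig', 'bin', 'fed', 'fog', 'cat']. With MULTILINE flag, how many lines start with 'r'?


With MULTILINE flag, ^ matches the start of each line.
Lines: ['dig', 'bin', 'fed', 'fog', 'cat']
Checking which lines start with 'r':
  Line 1: 'dig' -> no
  Line 2: 'bin' -> no
  Line 3: 'fed' -> no
  Line 4: 'fog' -> no
  Line 5: 'cat' -> no
Matching lines: []
Count: 0

0


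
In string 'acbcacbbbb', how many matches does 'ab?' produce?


Pattern 'ab?' matches 'a' optionally followed by 'b'.
String: 'acbcacbbbb'
Scanning left to right for 'a' then checking next char:
  Match 1: 'a' (a not followed by b)
  Match 2: 'a' (a not followed by b)
Total matches: 2

2


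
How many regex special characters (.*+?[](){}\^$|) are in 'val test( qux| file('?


Regex special characters are: . * + ? [ ] ( ) { } \ ^ $ |
Scanning 'val test( qux| file(':
  pos 8: '(' -> SPECIAL
  pos 13: '|' -> SPECIAL
  pos 19: '(' -> SPECIAL
Special chars found: ['(', '|', '(']
Total: 3

3


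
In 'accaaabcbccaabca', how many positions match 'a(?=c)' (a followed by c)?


Lookahead 'a(?=c)' matches 'a' only when followed by 'c'.
String: 'accaaabcbccaabca'
Checking each position where char is 'a':
  pos 0: 'a' -> MATCH (next='c')
  pos 3: 'a' -> no (next='a')
  pos 4: 'a' -> no (next='a')
  pos 5: 'a' -> no (next='b')
  pos 11: 'a' -> no (next='a')
  pos 12: 'a' -> no (next='b')
Matching positions: [0]
Count: 1

1


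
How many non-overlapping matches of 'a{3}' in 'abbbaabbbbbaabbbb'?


Pattern 'a{3}' matches exactly 3 consecutive a's (greedy, non-overlapping).
String: 'abbbaabbbbbaabbbb'
Scanning for runs of a's:
  Run at pos 0: 'a' (length 1) -> 0 match(es)
  Run at pos 4: 'aa' (length 2) -> 0 match(es)
  Run at pos 11: 'aa' (length 2) -> 0 match(es)
Matches found: []
Total: 0

0


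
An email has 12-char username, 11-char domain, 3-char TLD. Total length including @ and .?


An email address has format: username@domain.tld
Username length: 12
'@' character: 1
Domain length: 11
'.' character: 1
TLD length: 3
Total = 12 + 1 + 11 + 1 + 3 = 28

28


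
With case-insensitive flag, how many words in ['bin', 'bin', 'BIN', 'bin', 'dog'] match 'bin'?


Case-insensitive matching: compare each word's lowercase form to 'bin'.
  'bin' -> lower='bin' -> MATCH
  'bin' -> lower='bin' -> MATCH
  'BIN' -> lower='bin' -> MATCH
  'bin' -> lower='bin' -> MATCH
  'dog' -> lower='dog' -> no
Matches: ['bin', 'bin', 'BIN', 'bin']
Count: 4

4


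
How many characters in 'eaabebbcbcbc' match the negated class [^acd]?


Negated class [^acd] matches any char NOT in {a, c, d}
Scanning 'eaabebbcbcbc':
  pos 0: 'e' -> MATCH
  pos 1: 'a' -> no (excluded)
  pos 2: 'a' -> no (excluded)
  pos 3: 'b' -> MATCH
  pos 4: 'e' -> MATCH
  pos 5: 'b' -> MATCH
  pos 6: 'b' -> MATCH
  pos 7: 'c' -> no (excluded)
  pos 8: 'b' -> MATCH
  pos 9: 'c' -> no (excluded)
  pos 10: 'b' -> MATCH
  pos 11: 'c' -> no (excluded)
Total matches: 7

7


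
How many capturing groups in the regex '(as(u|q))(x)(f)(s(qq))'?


To count capturing groups, count each '(' that starts a group.
Pattern: '(as(u|q))(x)(f)(s(qq))'
Walking through the pattern:
  Position 0: '(' -> group #1
  Position 3: '(' -> group #2
  Position 9: '(' -> group #3
  Position 12: '(' -> group #4
  Position 15: '(' -> group #5
  Position 17: '(' -> group #6
Total capturing groups: 6

6


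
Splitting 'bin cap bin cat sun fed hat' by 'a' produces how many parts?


Splitting by 'a' breaks the string at each occurrence of the separator.
Text: 'bin cap bin cat sun fed hat'
Parts after split:
  Part 1: 'bin c'
  Part 2: 'p bin c'
  Part 3: 't sun fed h'
  Part 4: 't'
Total parts: 4

4


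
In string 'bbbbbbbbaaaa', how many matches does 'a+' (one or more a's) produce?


Pattern 'a+' matches one or more consecutive a's.
String: 'bbbbbbbbaaaa'
Scanning for runs of a:
  Match 1: 'aaaa' (length 4)
Total matches: 1

1


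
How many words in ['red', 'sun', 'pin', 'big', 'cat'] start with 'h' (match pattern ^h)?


Pattern ^h anchors to start of word. Check which words begin with 'h':
  'red' -> no
  'sun' -> no
  'pin' -> no
  'big' -> no
  'cat' -> no
Matching words: []
Count: 0

0


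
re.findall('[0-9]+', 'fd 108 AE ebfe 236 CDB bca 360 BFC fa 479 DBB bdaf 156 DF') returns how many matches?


Pattern '[0-9]+' finds one or more digits.
Text: 'fd 108 AE ebfe 236 CDB bca 360 BFC fa 479 DBB bdaf 156 DF'
Scanning for matches:
  Match 1: '108'
  Match 2: '236'
  Match 3: '360'
  Match 4: '479'
  Match 5: '156'
Total matches: 5

5


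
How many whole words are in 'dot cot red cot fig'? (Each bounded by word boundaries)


Word boundaries (\b) mark the start/end of each word.
Text: 'dot cot red cot fig'
Splitting by whitespace:
  Word 1: 'dot'
  Word 2: 'cot'
  Word 3: 'red'
  Word 4: 'cot'
  Word 5: 'fig'
Total whole words: 5

5


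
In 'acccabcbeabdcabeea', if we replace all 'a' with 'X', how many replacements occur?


re.sub('a', 'X', text) replaces every occurrence of 'a' with 'X'.
Text: 'acccabcbeabdcabeea'
Scanning for 'a':
  pos 0: 'a' -> replacement #1
  pos 4: 'a' -> replacement #2
  pos 9: 'a' -> replacement #3
  pos 13: 'a' -> replacement #4
  pos 17: 'a' -> replacement #5
Total replacements: 5

5


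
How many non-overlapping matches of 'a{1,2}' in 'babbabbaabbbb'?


Pattern 'a{1,2}' matches between 1 and 2 consecutive a's (greedy).
String: 'babbabbaabbbb'
Finding runs of a's and applying greedy matching:
  Run at pos 1: 'a' (length 1)
  Run at pos 4: 'a' (length 1)
  Run at pos 7: 'aa' (length 2)
Matches: ['a', 'a', 'aa']
Count: 3

3


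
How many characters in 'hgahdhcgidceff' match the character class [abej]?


Character class [abej] matches any of: {a, b, e, j}
Scanning string 'hgahdhcgidceff' character by character:
  pos 0: 'h' -> no
  pos 1: 'g' -> no
  pos 2: 'a' -> MATCH
  pos 3: 'h' -> no
  pos 4: 'd' -> no
  pos 5: 'h' -> no
  pos 6: 'c' -> no
  pos 7: 'g' -> no
  pos 8: 'i' -> no
  pos 9: 'd' -> no
  pos 10: 'c' -> no
  pos 11: 'e' -> MATCH
  pos 12: 'f' -> no
  pos 13: 'f' -> no
Total matches: 2

2


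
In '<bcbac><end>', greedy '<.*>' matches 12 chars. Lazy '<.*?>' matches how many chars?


Greedy '<.*>' tries to match as MUCH as possible.
Lazy '<.*?>' tries to match as LITTLE as possible.

String: '<bcbac><end>'
Greedy '<.*>' starts at first '<' and extends to the LAST '>': '<bcbac><end>' (12 chars)
Lazy '<.*?>' starts at first '<' and stops at the FIRST '>': '<bcbac>' (7 chars)

7


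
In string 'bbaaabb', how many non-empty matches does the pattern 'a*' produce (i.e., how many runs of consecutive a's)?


Pattern 'a*' matches zero or more a's. We want non-empty runs of consecutive a's.
String: 'bbaaabb'
Walking through the string to find runs of a's:
  Run 1: positions 2-4 -> 'aaa'
Non-empty runs found: ['aaa']
Count: 1

1


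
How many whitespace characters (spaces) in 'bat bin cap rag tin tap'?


\s matches whitespace characters (spaces, tabs, etc.).
Text: 'bat bin cap rag tin tap'
This text has 6 words separated by spaces.
Number of spaces = number of words - 1 = 6 - 1 = 5

5


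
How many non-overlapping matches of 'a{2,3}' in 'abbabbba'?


Pattern 'a{2,3}' matches between 2 and 3 consecutive a's (greedy).
String: 'abbabbba'
Finding runs of a's and applying greedy matching:
  Run at pos 0: 'a' (length 1)
  Run at pos 3: 'a' (length 1)
  Run at pos 7: 'a' (length 1)
Matches: []
Count: 0

0


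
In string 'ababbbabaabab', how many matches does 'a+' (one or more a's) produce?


Pattern 'a+' matches one or more consecutive a's.
String: 'ababbbabaabab'
Scanning for runs of a:
  Match 1: 'a' (length 1)
  Match 2: 'a' (length 1)
  Match 3: 'a' (length 1)
  Match 4: 'aa' (length 2)
  Match 5: 'a' (length 1)
Total matches: 5

5


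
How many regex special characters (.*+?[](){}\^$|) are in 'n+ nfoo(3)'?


Regex special characters are: . * + ? [ ] ( ) { } \ ^ $ |
Scanning 'n+ nfoo(3)':
  pos 1: '+' -> SPECIAL
  pos 7: '(' -> SPECIAL
  pos 9: ')' -> SPECIAL
Special chars found: ['+', '(', ')']
Total: 3

3


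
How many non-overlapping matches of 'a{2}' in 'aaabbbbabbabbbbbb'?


Pattern 'a{2}' matches exactly 2 consecutive a's (greedy, non-overlapping).
String: 'aaabbbbabbabbbbbb'
Scanning for runs of a's:
  Run at pos 0: 'aaa' (length 3) -> 1 match(es)
  Run at pos 7: 'a' (length 1) -> 0 match(es)
  Run at pos 10: 'a' (length 1) -> 0 match(es)
Matches found: ['aa']
Total: 1

1


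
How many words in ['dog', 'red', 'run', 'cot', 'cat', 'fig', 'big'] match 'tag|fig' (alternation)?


Alternation 'tag|fig' matches either 'tag' or 'fig'.
Checking each word:
  'dog' -> no
  'red' -> no
  'run' -> no
  'cot' -> no
  'cat' -> no
  'fig' -> MATCH
  'big' -> no
Matches: ['fig']
Count: 1

1


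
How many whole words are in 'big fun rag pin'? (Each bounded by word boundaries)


Word boundaries (\b) mark the start/end of each word.
Text: 'big fun rag pin'
Splitting by whitespace:
  Word 1: 'big'
  Word 2: 'fun'
  Word 3: 'rag'
  Word 4: 'pin'
Total whole words: 4

4


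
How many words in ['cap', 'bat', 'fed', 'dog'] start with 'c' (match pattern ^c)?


Pattern ^c anchors to start of word. Check which words begin with 'c':
  'cap' -> MATCH (starts with 'c')
  'bat' -> no
  'fed' -> no
  'dog' -> no
Matching words: ['cap']
Count: 1

1


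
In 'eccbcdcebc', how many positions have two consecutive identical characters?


Looking for consecutive identical characters in 'eccbcdcebc':
  pos 0-1: 'e' vs 'c' -> different
  pos 1-2: 'c' vs 'c' -> MATCH ('cc')
  pos 2-3: 'c' vs 'b' -> different
  pos 3-4: 'b' vs 'c' -> different
  pos 4-5: 'c' vs 'd' -> different
  pos 5-6: 'd' vs 'c' -> different
  pos 6-7: 'c' vs 'e' -> different
  pos 7-8: 'e' vs 'b' -> different
  pos 8-9: 'b' vs 'c' -> different
Consecutive identical pairs: ['cc']
Count: 1

1


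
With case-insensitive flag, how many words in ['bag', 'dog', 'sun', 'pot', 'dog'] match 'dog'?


Case-insensitive matching: compare each word's lowercase form to 'dog'.
  'bag' -> lower='bag' -> no
  'dog' -> lower='dog' -> MATCH
  'sun' -> lower='sun' -> no
  'pot' -> lower='pot' -> no
  'dog' -> lower='dog' -> MATCH
Matches: ['dog', 'dog']
Count: 2

2


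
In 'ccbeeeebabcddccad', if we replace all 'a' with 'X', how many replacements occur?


re.sub('a', 'X', text) replaces every occurrence of 'a' with 'X'.
Text: 'ccbeeeebabcddccad'
Scanning for 'a':
  pos 8: 'a' -> replacement #1
  pos 15: 'a' -> replacement #2
Total replacements: 2

2


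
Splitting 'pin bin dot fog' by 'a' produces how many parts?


Splitting by 'a' breaks the string at each occurrence of the separator.
Text: 'pin bin dot fog'
Parts after split:
  Part 1: 'pin bin dot fog'
Total parts: 1

1


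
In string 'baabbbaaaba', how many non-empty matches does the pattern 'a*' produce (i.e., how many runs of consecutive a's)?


Pattern 'a*' matches zero or more a's. We want non-empty runs of consecutive a's.
String: 'baabbbaaaba'
Walking through the string to find runs of a's:
  Run 1: positions 1-2 -> 'aa'
  Run 2: positions 6-8 -> 'aaa'
  Run 3: positions 10-10 -> 'a'
Non-empty runs found: ['aa', 'aaa', 'a']
Count: 3

3


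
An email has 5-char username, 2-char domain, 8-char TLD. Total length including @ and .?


An email address has format: username@domain.tld
Username length: 5
'@' character: 1
Domain length: 2
'.' character: 1
TLD length: 8
Total = 5 + 1 + 2 + 1 + 8 = 17

17


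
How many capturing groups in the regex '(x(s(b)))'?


To count capturing groups, count each '(' that starts a group.
Pattern: '(x(s(b)))'
Walking through the pattern:
  Position 0: '(' -> group #1
  Position 2: '(' -> group #2
  Position 4: '(' -> group #3
Total capturing groups: 3

3


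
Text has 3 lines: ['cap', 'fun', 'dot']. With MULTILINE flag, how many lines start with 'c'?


With MULTILINE flag, ^ matches the start of each line.
Lines: ['cap', 'fun', 'dot']
Checking which lines start with 'c':
  Line 1: 'cap' -> MATCH
  Line 2: 'fun' -> no
  Line 3: 'dot' -> no
Matching lines: ['cap']
Count: 1

1


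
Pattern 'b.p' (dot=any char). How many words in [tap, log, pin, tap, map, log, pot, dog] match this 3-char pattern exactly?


Pattern 'b.p' means: starts with 'b', any single char, ends with 'p'.
Checking each word (must be exactly 3 chars):
  'tap' (len=3): no
  'log' (len=3): no
  'pin' (len=3): no
  'tap' (len=3): no
  'map' (len=3): no
  'log' (len=3): no
  'pot' (len=3): no
  'dog' (len=3): no
Matching words: []
Total: 0

0


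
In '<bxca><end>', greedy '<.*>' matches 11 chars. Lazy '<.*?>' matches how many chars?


Greedy '<.*>' tries to match as MUCH as possible.
Lazy '<.*?>' tries to match as LITTLE as possible.

String: '<bxca><end>'
Greedy '<.*>' starts at first '<' and extends to the LAST '>': '<bxca><end>' (11 chars)
Lazy '<.*?>' starts at first '<' and stops at the FIRST '>': '<bxca>' (6 chars)

6


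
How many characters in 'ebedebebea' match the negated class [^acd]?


Negated class [^acd] matches any char NOT in {a, c, d}
Scanning 'ebedebebea':
  pos 0: 'e' -> MATCH
  pos 1: 'b' -> MATCH
  pos 2: 'e' -> MATCH
  pos 3: 'd' -> no (excluded)
  pos 4: 'e' -> MATCH
  pos 5: 'b' -> MATCH
  pos 6: 'e' -> MATCH
  pos 7: 'b' -> MATCH
  pos 8: 'e' -> MATCH
  pos 9: 'a' -> no (excluded)
Total matches: 8

8


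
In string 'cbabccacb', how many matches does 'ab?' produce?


Pattern 'ab?' matches 'a' optionally followed by 'b'.
String: 'cbabccacb'
Scanning left to right for 'a' then checking next char:
  Match 1: 'ab' (a followed by b)
  Match 2: 'a' (a not followed by b)
Total matches: 2

2


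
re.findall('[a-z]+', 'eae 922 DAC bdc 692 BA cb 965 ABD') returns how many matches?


Pattern '[a-z]+' finds one or more lowercase letters.
Text: 'eae 922 DAC bdc 692 BA cb 965 ABD'
Scanning for matches:
  Match 1: 'eae'
  Match 2: 'bdc'
  Match 3: 'cb'
Total matches: 3

3


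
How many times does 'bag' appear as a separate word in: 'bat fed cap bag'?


Scanning each word for exact match 'bag':
  Word 1: 'bat' -> no
  Word 2: 'fed' -> no
  Word 3: 'cap' -> no
  Word 4: 'bag' -> MATCH
Total matches: 1

1


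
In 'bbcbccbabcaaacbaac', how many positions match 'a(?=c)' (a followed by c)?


Lookahead 'a(?=c)' matches 'a' only when followed by 'c'.
String: 'bbcbccbabcaaacbaac'
Checking each position where char is 'a':
  pos 7: 'a' -> no (next='b')
  pos 10: 'a' -> no (next='a')
  pos 11: 'a' -> no (next='a')
  pos 12: 'a' -> MATCH (next='c')
  pos 15: 'a' -> no (next='a')
  pos 16: 'a' -> MATCH (next='c')
Matching positions: [12, 16]
Count: 2

2


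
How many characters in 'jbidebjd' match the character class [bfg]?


Character class [bfg] matches any of: {b, f, g}
Scanning string 'jbidebjd' character by character:
  pos 0: 'j' -> no
  pos 1: 'b' -> MATCH
  pos 2: 'i' -> no
  pos 3: 'd' -> no
  pos 4: 'e' -> no
  pos 5: 'b' -> MATCH
  pos 6: 'j' -> no
  pos 7: 'd' -> no
Total matches: 2

2


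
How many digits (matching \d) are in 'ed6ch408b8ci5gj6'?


\d matches any digit 0-9.
Scanning 'ed6ch408b8ci5gj6':
  pos 2: '6' -> DIGIT
  pos 5: '4' -> DIGIT
  pos 6: '0' -> DIGIT
  pos 7: '8' -> DIGIT
  pos 9: '8' -> DIGIT
  pos 12: '5' -> DIGIT
  pos 15: '6' -> DIGIT
Digits found: ['6', '4', '0', '8', '8', '5', '6']
Total: 7

7


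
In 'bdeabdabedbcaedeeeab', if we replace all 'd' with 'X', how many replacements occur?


re.sub('d', 'X', text) replaces every occurrence of 'd' with 'X'.
Text: 'bdeabdabedbcaedeeeab'
Scanning for 'd':
  pos 1: 'd' -> replacement #1
  pos 5: 'd' -> replacement #2
  pos 9: 'd' -> replacement #3
  pos 14: 'd' -> replacement #4
Total replacements: 4

4


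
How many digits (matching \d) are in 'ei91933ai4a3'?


\d matches any digit 0-9.
Scanning 'ei91933ai4a3':
  pos 2: '9' -> DIGIT
  pos 3: '1' -> DIGIT
  pos 4: '9' -> DIGIT
  pos 5: '3' -> DIGIT
  pos 6: '3' -> DIGIT
  pos 9: '4' -> DIGIT
  pos 11: '3' -> DIGIT
Digits found: ['9', '1', '9', '3', '3', '4', '3']
Total: 7

7


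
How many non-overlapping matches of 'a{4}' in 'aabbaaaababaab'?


Pattern 'a{4}' matches exactly 4 consecutive a's (greedy, non-overlapping).
String: 'aabbaaaababaab'
Scanning for runs of a's:
  Run at pos 0: 'aa' (length 2) -> 0 match(es)
  Run at pos 4: 'aaaa' (length 4) -> 1 match(es)
  Run at pos 9: 'a' (length 1) -> 0 match(es)
  Run at pos 11: 'aa' (length 2) -> 0 match(es)
Matches found: ['aaaa']
Total: 1

1


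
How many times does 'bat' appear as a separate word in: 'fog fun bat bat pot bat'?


Scanning each word for exact match 'bat':
  Word 1: 'fog' -> no
  Word 2: 'fun' -> no
  Word 3: 'bat' -> MATCH
  Word 4: 'bat' -> MATCH
  Word 5: 'pot' -> no
  Word 6: 'bat' -> MATCH
Total matches: 3

3


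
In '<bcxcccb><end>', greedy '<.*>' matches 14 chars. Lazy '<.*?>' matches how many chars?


Greedy '<.*>' tries to match as MUCH as possible.
Lazy '<.*?>' tries to match as LITTLE as possible.

String: '<bcxcccb><end>'
Greedy '<.*>' starts at first '<' and extends to the LAST '>': '<bcxcccb><end>' (14 chars)
Lazy '<.*?>' starts at first '<' and stops at the FIRST '>': '<bcxcccb>' (9 chars)

9


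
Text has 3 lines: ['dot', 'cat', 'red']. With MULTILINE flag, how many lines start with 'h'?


With MULTILINE flag, ^ matches the start of each line.
Lines: ['dot', 'cat', 'red']
Checking which lines start with 'h':
  Line 1: 'dot' -> no
  Line 2: 'cat' -> no
  Line 3: 'red' -> no
Matching lines: []
Count: 0

0


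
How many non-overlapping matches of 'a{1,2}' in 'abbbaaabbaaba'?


Pattern 'a{1,2}' matches between 1 and 2 consecutive a's (greedy).
String: 'abbbaaabbaaba'
Finding runs of a's and applying greedy matching:
  Run at pos 0: 'a' (length 1)
  Run at pos 4: 'aaa' (length 3)
  Run at pos 9: 'aa' (length 2)
  Run at pos 12: 'a' (length 1)
Matches: ['a', 'aa', 'a', 'aa', 'a']
Count: 5

5


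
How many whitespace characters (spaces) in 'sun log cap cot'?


\s matches whitespace characters (spaces, tabs, etc.).
Text: 'sun log cap cot'
This text has 4 words separated by spaces.
Number of spaces = number of words - 1 = 4 - 1 = 3

3


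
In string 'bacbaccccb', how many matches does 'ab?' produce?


Pattern 'ab?' matches 'a' optionally followed by 'b'.
String: 'bacbaccccb'
Scanning left to right for 'a' then checking next char:
  Match 1: 'a' (a not followed by b)
  Match 2: 'a' (a not followed by b)
Total matches: 2

2


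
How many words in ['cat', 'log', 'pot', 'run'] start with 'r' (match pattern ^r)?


Pattern ^r anchors to start of word. Check which words begin with 'r':
  'cat' -> no
  'log' -> no
  'pot' -> no
  'run' -> MATCH (starts with 'r')
Matching words: ['run']
Count: 1

1


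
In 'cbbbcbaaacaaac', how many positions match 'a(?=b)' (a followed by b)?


Lookahead 'a(?=b)' matches 'a' only when followed by 'b'.
String: 'cbbbcbaaacaaac'
Checking each position where char is 'a':
  pos 6: 'a' -> no (next='a')
  pos 7: 'a' -> no (next='a')
  pos 8: 'a' -> no (next='c')
  pos 10: 'a' -> no (next='a')
  pos 11: 'a' -> no (next='a')
  pos 12: 'a' -> no (next='c')
Matching positions: []
Count: 0

0


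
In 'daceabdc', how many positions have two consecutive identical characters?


Looking for consecutive identical characters in 'daceabdc':
  pos 0-1: 'd' vs 'a' -> different
  pos 1-2: 'a' vs 'c' -> different
  pos 2-3: 'c' vs 'e' -> different
  pos 3-4: 'e' vs 'a' -> different
  pos 4-5: 'a' vs 'b' -> different
  pos 5-6: 'b' vs 'd' -> different
  pos 6-7: 'd' vs 'c' -> different
Consecutive identical pairs: []
Count: 0

0


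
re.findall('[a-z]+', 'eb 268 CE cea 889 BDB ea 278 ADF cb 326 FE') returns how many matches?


Pattern '[a-z]+' finds one or more lowercase letters.
Text: 'eb 268 CE cea 889 BDB ea 278 ADF cb 326 FE'
Scanning for matches:
  Match 1: 'eb'
  Match 2: 'cea'
  Match 3: 'ea'
  Match 4: 'cb'
Total matches: 4

4


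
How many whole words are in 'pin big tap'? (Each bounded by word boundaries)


Word boundaries (\b) mark the start/end of each word.
Text: 'pin big tap'
Splitting by whitespace:
  Word 1: 'pin'
  Word 2: 'big'
  Word 3: 'tap'
Total whole words: 3

3


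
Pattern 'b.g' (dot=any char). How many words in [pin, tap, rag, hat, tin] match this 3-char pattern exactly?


Pattern 'b.g' means: starts with 'b', any single char, ends with 'g'.
Checking each word (must be exactly 3 chars):
  'pin' (len=3): no
  'tap' (len=3): no
  'rag' (len=3): no
  'hat' (len=3): no
  'tin' (len=3): no
Matching words: []
Total: 0

0


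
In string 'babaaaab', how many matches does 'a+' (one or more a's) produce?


Pattern 'a+' matches one or more consecutive a's.
String: 'babaaaab'
Scanning for runs of a:
  Match 1: 'a' (length 1)
  Match 2: 'aaaa' (length 4)
Total matches: 2

2


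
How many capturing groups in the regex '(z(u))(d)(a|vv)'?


To count capturing groups, count each '(' that starts a group.
Pattern: '(z(u))(d)(a|vv)'
Walking through the pattern:
  Position 0: '(' -> group #1
  Position 2: '(' -> group #2
  Position 6: '(' -> group #3
  Position 9: '(' -> group #4
Total capturing groups: 4

4


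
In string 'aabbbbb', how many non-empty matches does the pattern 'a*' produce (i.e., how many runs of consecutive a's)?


Pattern 'a*' matches zero or more a's. We want non-empty runs of consecutive a's.
String: 'aabbbbb'
Walking through the string to find runs of a's:
  Run 1: positions 0-1 -> 'aa'
Non-empty runs found: ['aa']
Count: 1

1


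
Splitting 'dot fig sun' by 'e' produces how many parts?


Splitting by 'e' breaks the string at each occurrence of the separator.
Text: 'dot fig sun'
Parts after split:
  Part 1: 'dot fig sun'
Total parts: 1

1


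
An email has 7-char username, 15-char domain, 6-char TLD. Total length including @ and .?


An email address has format: username@domain.tld
Username length: 7
'@' character: 1
Domain length: 15
'.' character: 1
TLD length: 6
Total = 7 + 1 + 15 + 1 + 6 = 30

30


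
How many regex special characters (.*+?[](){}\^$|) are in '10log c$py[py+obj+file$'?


Regex special characters are: . * + ? [ ] ( ) { } \ ^ $ |
Scanning '10log c$py[py+obj+file$':
  pos 7: '$' -> SPECIAL
  pos 10: '[' -> SPECIAL
  pos 13: '+' -> SPECIAL
  pos 17: '+' -> SPECIAL
  pos 22: '$' -> SPECIAL
Special chars found: ['$', '[', '+', '+', '$']
Total: 5

5


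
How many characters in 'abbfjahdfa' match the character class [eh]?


Character class [eh] matches any of: {e, h}
Scanning string 'abbfjahdfa' character by character:
  pos 0: 'a' -> no
  pos 1: 'b' -> no
  pos 2: 'b' -> no
  pos 3: 'f' -> no
  pos 4: 'j' -> no
  pos 5: 'a' -> no
  pos 6: 'h' -> MATCH
  pos 7: 'd' -> no
  pos 8: 'f' -> no
  pos 9: 'a' -> no
Total matches: 1

1


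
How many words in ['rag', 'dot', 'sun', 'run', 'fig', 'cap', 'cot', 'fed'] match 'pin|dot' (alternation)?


Alternation 'pin|dot' matches either 'pin' or 'dot'.
Checking each word:
  'rag' -> no
  'dot' -> MATCH
  'sun' -> no
  'run' -> no
  'fig' -> no
  'cap' -> no
  'cot' -> no
  'fed' -> no
Matches: ['dot']
Count: 1

1


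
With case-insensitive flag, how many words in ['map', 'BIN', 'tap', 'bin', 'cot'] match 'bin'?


Case-insensitive matching: compare each word's lowercase form to 'bin'.
  'map' -> lower='map' -> no
  'BIN' -> lower='bin' -> MATCH
  'tap' -> lower='tap' -> no
  'bin' -> lower='bin' -> MATCH
  'cot' -> lower='cot' -> no
Matches: ['BIN', 'bin']
Count: 2

2


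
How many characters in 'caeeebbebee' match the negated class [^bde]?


Negated class [^bde] matches any char NOT in {b, d, e}
Scanning 'caeeebbebee':
  pos 0: 'c' -> MATCH
  pos 1: 'a' -> MATCH
  pos 2: 'e' -> no (excluded)
  pos 3: 'e' -> no (excluded)
  pos 4: 'e' -> no (excluded)
  pos 5: 'b' -> no (excluded)
  pos 6: 'b' -> no (excluded)
  pos 7: 'e' -> no (excluded)
  pos 8: 'b' -> no (excluded)
  pos 9: 'e' -> no (excluded)
  pos 10: 'e' -> no (excluded)
Total matches: 2

2


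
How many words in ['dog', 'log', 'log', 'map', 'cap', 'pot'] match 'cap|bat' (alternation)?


Alternation 'cap|bat' matches either 'cap' or 'bat'.
Checking each word:
  'dog' -> no
  'log' -> no
  'log' -> no
  'map' -> no
  'cap' -> MATCH
  'pot' -> no
Matches: ['cap']
Count: 1

1


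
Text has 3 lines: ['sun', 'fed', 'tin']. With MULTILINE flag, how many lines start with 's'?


With MULTILINE flag, ^ matches the start of each line.
Lines: ['sun', 'fed', 'tin']
Checking which lines start with 's':
  Line 1: 'sun' -> MATCH
  Line 2: 'fed' -> no
  Line 3: 'tin' -> no
Matching lines: ['sun']
Count: 1

1


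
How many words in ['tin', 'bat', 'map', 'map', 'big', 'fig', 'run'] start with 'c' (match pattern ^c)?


Pattern ^c anchors to start of word. Check which words begin with 'c':
  'tin' -> no
  'bat' -> no
  'map' -> no
  'map' -> no
  'big' -> no
  'fig' -> no
  'run' -> no
Matching words: []
Count: 0

0


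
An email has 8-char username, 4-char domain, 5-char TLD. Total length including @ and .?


An email address has format: username@domain.tld
Username length: 8
'@' character: 1
Domain length: 4
'.' character: 1
TLD length: 5
Total = 8 + 1 + 4 + 1 + 5 = 19

19
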